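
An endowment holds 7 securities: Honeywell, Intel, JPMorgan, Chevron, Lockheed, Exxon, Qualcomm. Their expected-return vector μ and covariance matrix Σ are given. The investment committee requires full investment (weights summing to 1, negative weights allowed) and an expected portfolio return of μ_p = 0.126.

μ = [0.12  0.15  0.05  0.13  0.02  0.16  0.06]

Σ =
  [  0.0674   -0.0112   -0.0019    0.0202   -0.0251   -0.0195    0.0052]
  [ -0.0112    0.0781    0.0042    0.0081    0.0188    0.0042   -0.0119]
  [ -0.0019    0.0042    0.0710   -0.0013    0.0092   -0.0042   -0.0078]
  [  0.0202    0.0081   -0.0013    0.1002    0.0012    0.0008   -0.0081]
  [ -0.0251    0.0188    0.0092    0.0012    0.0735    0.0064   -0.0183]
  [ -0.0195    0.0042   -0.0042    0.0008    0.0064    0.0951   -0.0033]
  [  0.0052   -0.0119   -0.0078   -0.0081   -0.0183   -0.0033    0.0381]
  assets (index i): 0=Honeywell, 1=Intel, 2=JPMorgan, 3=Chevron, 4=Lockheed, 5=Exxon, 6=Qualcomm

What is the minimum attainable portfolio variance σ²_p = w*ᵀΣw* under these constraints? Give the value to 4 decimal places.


g=Σ⁻¹μ = [2.7501  2.2629  0.9801  0.7824  1.0425  2.2159  2.9659]
h=Σ⁻¹𝟙 = [26.7097  14.7584  16.5941  6.9186  26.9339  15.8119  46.3853]
a=μᵀg=1.373507  b=𝟙ᵀg=12.999744  c=𝟙ᵀh=154.111882  D=ac−b²=42.680408
λ₁=(c·0.126−b)/D = (154.111882·0.126−12.999744)/42.680408 = 0.150382
λ₂=(a−b·0.126)/D = (1.373507−12.999744·0.126)/42.680408 = -0.006196
w* = 0.150382·g + -0.006196·h:
  w_0 = 0.150382·2.7501 + -0.006196·26.7097 = 0.2481  (Honeywell)
  w_1 = 0.150382·2.2629 + -0.006196·14.7584 = 0.2489  (Intel)
  w_2 = 0.150382·0.9801 + -0.006196·16.5941 = 0.0446  (JPMorgan)
  w_3 = 0.150382·0.7824 + -0.006196·6.9186 = 0.0748  (Chevron)
  w_4 = 0.150382·1.0425 + -0.006196·26.9339 = -0.0101  (Lockheed)
  w_5 = 0.150382·2.2159 + -0.006196·15.8119 = 0.2353  (Exxon)
  w_6 = 0.150382·2.9659 + -0.006196·46.3853 = 0.1586  (Qualcomm)
Σw_i=1.0000  μᵀw=0.1260
σ²=wᵀΣw=λ₁·μ_p+λ₂ = 0.150382·0.126 + -0.006196 = 0.012752 ≈ 0.0128

0.0128


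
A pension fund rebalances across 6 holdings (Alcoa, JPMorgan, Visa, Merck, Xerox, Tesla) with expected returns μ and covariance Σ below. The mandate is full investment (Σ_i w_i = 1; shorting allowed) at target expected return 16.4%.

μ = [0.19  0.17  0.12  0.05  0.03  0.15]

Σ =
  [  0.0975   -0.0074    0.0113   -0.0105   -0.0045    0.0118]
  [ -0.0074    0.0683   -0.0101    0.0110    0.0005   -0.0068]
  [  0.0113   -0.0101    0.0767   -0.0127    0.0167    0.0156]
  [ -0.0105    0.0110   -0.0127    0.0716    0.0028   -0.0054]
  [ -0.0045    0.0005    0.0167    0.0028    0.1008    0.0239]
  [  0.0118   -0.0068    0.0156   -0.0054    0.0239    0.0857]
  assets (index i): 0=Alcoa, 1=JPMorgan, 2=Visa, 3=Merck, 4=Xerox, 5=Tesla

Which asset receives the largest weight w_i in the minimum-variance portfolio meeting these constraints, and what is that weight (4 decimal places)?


JPMorgan (0.3800)

g=Σ⁻¹μ = [1.8854  2.9345  1.5705  0.9330  -0.2931  1.5782]
h=Σ⁻¹𝟙 = [10.8897  16.0197  13.2111  15.8599  5.6953  8.4465]
a=μᵀg=1.320141  b=𝟙ᵀg=8.608562  c=𝟙ᵀh=70.122280  D=ac−b²=18.463925
λ₁=(c·0.164−b)/D = (70.122280·0.164−8.608562)/18.463925 = 0.156602
λ₂=(a−b·0.164)/D = (1.320141−8.608562·0.164)/18.463925 = -0.004964
w* = 0.156602·g + -0.004964·h:
  w_0 = 0.156602·1.8854 + -0.004964·10.8897 = 0.2412  (Alcoa)
  w_1 = 0.156602·2.9345 + -0.004964·16.0197 = 0.3800  (JPMorgan)
  w_2 = 0.156602·1.5705 + -0.004964·13.2111 = 0.1804  (Visa)
  w_3 = 0.156602·0.9330 + -0.004964·15.8599 = 0.0674  (Merck)
  w_4 = 0.156602·-0.2931 + -0.004964·5.6953 = -0.0742  (Xerox)
  w_5 = 0.156602·1.5782 + -0.004964·8.4465 = 0.2052  (Tesla)
Σw_i=1.0000  μᵀw=0.1640
σ²=wᵀΣw=λ₁·μ_p+λ₂ = 0.156602·0.164 + -0.004964 = 0.020718 ≈ 0.0207


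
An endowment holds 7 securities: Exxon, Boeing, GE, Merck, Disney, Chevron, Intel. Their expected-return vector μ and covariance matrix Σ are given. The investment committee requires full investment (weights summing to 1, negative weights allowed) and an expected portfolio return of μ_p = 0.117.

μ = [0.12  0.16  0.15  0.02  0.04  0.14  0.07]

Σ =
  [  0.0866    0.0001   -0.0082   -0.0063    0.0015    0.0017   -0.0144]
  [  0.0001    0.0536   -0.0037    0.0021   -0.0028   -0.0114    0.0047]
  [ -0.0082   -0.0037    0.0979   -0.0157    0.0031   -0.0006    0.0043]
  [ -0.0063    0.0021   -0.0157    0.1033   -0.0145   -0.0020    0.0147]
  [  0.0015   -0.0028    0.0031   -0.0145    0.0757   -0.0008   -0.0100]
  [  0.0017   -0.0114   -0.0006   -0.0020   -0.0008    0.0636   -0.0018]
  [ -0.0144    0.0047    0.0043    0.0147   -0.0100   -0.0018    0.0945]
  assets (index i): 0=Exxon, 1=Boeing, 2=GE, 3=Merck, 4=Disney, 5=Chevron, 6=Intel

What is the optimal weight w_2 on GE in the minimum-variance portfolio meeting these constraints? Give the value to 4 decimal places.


0.1347

g=Σ⁻¹μ = [1.6570  3.6748  1.8578  0.5591  0.7958  2.8828  0.7781]
h=Σ⁻¹𝟙 = [14.9446  23.3498  13.5825  13.4379  17.4969  20.5979  11.2335]
a=μᵀg=1.566552  b=𝟙ᵀg=12.205382  c=𝟙ᵀh=114.643088  D=ac−b²=30.623015
λ₁=(c·0.117−b)/D = (114.643088·0.117−12.205382)/30.623015 = 0.039443
λ₂=(a−b·0.117)/D = (1.566552−12.205382·0.117)/30.623015 = 0.004523
w* = 0.039443·g + 0.004523·h:
  w_0 = 0.039443·1.6570 + 0.004523·14.9446 = 0.1330  (Exxon)
  w_1 = 0.039443·3.6748 + 0.004523·23.3498 = 0.2506  (Boeing)
  w_2 = 0.039443·1.8578 + 0.004523·13.5825 = 0.1347  (GE)
  w_3 = 0.039443·0.5591 + 0.004523·13.4379 = 0.0828  (Merck)
  w_4 = 0.039443·0.7958 + 0.004523·17.4969 = 0.1105  (Disney)
  w_5 = 0.039443·2.8828 + 0.004523·20.5979 = 0.2069  (Chevron)
  w_6 = 0.039443·0.7781 + 0.004523·11.2335 = 0.0815  (Intel)
Σw_i=1.0000  μᵀw=0.1170
σ²=wᵀΣw=λ₁·μ_p+λ₂ = 0.039443·0.117 + 0.004523 = 0.009138 ≈ 0.0091


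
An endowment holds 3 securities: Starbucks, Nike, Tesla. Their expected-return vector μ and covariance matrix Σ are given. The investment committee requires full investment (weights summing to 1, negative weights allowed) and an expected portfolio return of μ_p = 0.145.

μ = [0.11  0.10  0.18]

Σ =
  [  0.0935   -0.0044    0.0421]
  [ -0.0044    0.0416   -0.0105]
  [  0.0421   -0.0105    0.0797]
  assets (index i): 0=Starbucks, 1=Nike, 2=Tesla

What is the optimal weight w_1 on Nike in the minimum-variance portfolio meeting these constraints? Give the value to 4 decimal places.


0.4805

u=Σ⁻¹μ = [0.1599  3.0716  2.5787]
v=Σ⁻¹𝟙 = [6.1704  27.9653  12.9719]
a=μᵀu=0.788913  b=𝟙ᵀu=5.810214  c=𝟙ᵀv=47.107556  D=ac−b²=3.405188
λ₁=(c·0.145−b)/D = (47.107556·0.145−5.810214)/3.405188 = 0.299655
λ₂=(a−b·0.145)/D = (0.788913−5.810214·0.145)/3.405188 = -0.015731
w* = 0.299655·u + -0.015731·v:
  w_0 = 0.299655·0.1599 + -0.015731·6.1704 = -0.0491  (Starbucks)
  w_1 = 0.299655·3.0716 + -0.015731·27.9653 = 0.4805  (Nike)
  w_2 = 0.299655·2.5787 + -0.015731·12.9719 = 0.5686  (Tesla)
Σw_i=1.0000  μᵀw=0.1450
σ²=wᵀΣw=λ₁·μ_p+λ₂ = 0.299655·0.145 + -0.015731 = 0.027719 ≈ 0.0277


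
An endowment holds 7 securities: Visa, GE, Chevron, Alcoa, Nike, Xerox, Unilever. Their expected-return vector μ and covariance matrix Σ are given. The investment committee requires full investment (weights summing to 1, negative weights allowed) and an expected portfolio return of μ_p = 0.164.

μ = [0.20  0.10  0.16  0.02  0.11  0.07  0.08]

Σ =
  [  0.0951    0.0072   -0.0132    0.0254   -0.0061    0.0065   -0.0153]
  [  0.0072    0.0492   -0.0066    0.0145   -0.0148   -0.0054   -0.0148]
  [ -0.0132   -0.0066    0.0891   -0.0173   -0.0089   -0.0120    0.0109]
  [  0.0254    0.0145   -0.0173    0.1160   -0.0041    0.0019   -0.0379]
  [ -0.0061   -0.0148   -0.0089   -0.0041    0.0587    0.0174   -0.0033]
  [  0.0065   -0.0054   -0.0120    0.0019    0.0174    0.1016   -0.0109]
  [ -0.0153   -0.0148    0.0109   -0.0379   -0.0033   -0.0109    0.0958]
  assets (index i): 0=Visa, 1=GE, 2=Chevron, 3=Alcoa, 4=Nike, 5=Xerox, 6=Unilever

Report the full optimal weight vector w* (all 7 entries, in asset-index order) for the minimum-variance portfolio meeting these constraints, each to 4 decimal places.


u=Σ⁻¹μ = [2.6007  3.5630  2.6994  0.2515  3.3803  0.6384  1.7823]
v=Σ⁻¹𝟙 = [11.9918  34.0531  19.5489  12.9160  28.9162  10.4340  22.6832]
a=μᵀu=1.872485  b=𝟙ᵀu=14.915615  c=𝟙ᵀv=140.543098  D=ac−b²=40.689219
λ₁=(c·0.164−b)/D = (140.543098·0.164−14.915615)/40.689219 = 0.199892
λ₂=(a−b·0.164)/D = (1.872485−14.915615·0.164)/40.689219 = -0.014099
w* = 0.199892·u + -0.014099·v:
  w_0 = 0.199892·2.6007 + -0.014099·11.9918 = 0.3508  (Visa)
  w_1 = 0.199892·3.5630 + -0.014099·34.0531 = 0.2321  (GE)
  w_2 = 0.199892·2.6994 + -0.014099·19.5489 = 0.2640  (Chevron)
  w_3 = 0.199892·0.2515 + -0.014099·12.9160 = -0.1318  (Alcoa)
  w_4 = 0.199892·3.3803 + -0.014099·28.9162 = 0.2680  (Nike)
  w_5 = 0.199892·0.6384 + -0.014099·10.4340 = -0.0195  (Xerox)
  w_6 = 0.199892·1.7823 + -0.014099·22.6832 = 0.0365  (Unilever)
Σw_i=1.0000  μᵀw=0.1640
σ²=wᵀΣw=λ₁·μ_p+λ₂ = 0.199892·0.164 + -0.014099 = 0.018683 ≈ 0.0187

0.3508  0.2321  0.2640  -0.1318  0.2680  -0.0195  0.0365


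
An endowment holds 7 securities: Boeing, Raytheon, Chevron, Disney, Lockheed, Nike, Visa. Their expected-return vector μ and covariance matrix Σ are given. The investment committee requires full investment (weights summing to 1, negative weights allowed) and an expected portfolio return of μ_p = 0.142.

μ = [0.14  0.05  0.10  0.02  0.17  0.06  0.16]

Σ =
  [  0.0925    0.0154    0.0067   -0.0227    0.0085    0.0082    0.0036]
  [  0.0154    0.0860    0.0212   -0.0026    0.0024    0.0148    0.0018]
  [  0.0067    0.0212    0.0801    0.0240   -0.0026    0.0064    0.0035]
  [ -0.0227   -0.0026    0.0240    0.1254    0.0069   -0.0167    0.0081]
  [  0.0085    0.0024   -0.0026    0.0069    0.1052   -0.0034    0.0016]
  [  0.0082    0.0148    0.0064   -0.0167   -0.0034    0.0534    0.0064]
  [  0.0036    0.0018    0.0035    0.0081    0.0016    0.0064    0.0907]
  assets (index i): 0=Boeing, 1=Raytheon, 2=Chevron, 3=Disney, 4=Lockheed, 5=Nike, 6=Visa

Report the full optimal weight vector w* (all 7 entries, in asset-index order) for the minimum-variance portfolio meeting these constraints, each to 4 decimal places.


u=Σ⁻¹μ = [1.2024  -0.1043  1.0684  0.0862  1.5428  0.7747  1.5876]
v=Σ⁻¹𝟙 = [9.2824  5.3663  5.7790  10.0472  8.5720  17.8481  8.0195]
a=μᵀu=0.834472  b=𝟙ᵀu=6.157948  c=𝟙ᵀv=64.914552  D=ac−b²=16.249048
λ₁=(c·0.142−b)/D = (64.914552·0.142−6.157948)/16.249048 = 0.188314
λ₂=(a−b·0.142)/D = (0.834472−6.157948·0.142)/16.249048 = -0.002459
w* = 0.188314·u + -0.002459·v:
  w_0 = 0.188314·1.2024 + -0.002459·9.2824 = 0.2036  (Boeing)
  w_1 = 0.188314·-0.1043 + -0.002459·5.3663 = -0.0328  (Raytheon)
  w_2 = 0.188314·1.0684 + -0.002459·5.7790 = 0.1870  (Chevron)
  w_3 = 0.188314·0.0862 + -0.002459·10.0472 = -0.0085  (Disney)
  w_4 = 0.188314·1.5428 + -0.002459·8.5720 = 0.2695  (Lockheed)
  w_5 = 0.188314·0.7747 + -0.002459·17.8481 = 0.1020  (Nike)
  w_6 = 0.188314·1.5876 + -0.002459·8.0195 = 0.2792  (Visa)
Σw_i=1.0000  μᵀw=0.1420
σ²=wᵀΣw=λ₁·μ_p+λ₂ = 0.188314·0.142 + -0.002459 = 0.024282 ≈ 0.0243

0.2036  -0.0328  0.1870  -0.0085  0.2695  0.1020  0.2792


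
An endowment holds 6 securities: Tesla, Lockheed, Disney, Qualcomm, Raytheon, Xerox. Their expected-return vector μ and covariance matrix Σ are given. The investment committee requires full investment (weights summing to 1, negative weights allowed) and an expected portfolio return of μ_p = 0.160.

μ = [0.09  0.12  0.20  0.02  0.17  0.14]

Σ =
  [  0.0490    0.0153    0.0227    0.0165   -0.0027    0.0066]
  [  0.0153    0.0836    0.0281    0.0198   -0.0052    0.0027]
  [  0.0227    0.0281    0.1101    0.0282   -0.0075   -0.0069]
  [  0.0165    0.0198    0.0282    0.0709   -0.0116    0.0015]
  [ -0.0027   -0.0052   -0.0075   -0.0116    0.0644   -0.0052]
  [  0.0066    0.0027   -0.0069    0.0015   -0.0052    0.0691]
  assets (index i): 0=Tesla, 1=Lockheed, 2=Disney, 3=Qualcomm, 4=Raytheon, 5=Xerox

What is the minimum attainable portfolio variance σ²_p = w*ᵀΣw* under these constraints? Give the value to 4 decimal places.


g=Σ⁻¹μ = [0.6672  0.8848  1.9210  -0.4310  3.0758  2.3604]
h=Σ⁻¹𝟙 = [11.7678  6.5149  4.5522  10.7281  20.2078  14.8356]
a=μᵀg=1.395151  b=𝟙ᵀg=8.478197  c=𝟙ᵀh=68.606362  D=ac−b²=23.836412
λ₁=(c·0.160−b)/D = (68.606362·0.160−8.478197)/23.836412 = 0.104832
λ₂=(a−b·0.160)/D = (1.395151−8.478197·0.160)/23.836412 = 0.001621
w* = 0.104832·g + 0.001621·h:
  w_0 = 0.104832·0.6672 + 0.001621·11.7678 = 0.0890  (Tesla)
  w_1 = 0.104832·0.8848 + 0.001621·6.5149 = 0.1033  (Lockheed)
  w_2 = 0.104832·1.9210 + 0.001621·4.5522 = 0.2088  (Disney)
  w_3 = 0.104832·-0.4310 + 0.001621·10.7281 = -0.0278  (Qualcomm)
  w_4 = 0.104832·3.0758 + 0.001621·20.2078 = 0.3552  (Raytheon)
  w_5 = 0.104832·2.3604 + 0.001621·14.8356 = 0.2715  (Xerox)
Σw_i=1.0000  μᵀw=0.1600
σ²=wᵀΣw=λ₁·μ_p+λ₂ = 0.104832·0.160 + 0.001621 = 0.018394 ≈ 0.0184

0.0184


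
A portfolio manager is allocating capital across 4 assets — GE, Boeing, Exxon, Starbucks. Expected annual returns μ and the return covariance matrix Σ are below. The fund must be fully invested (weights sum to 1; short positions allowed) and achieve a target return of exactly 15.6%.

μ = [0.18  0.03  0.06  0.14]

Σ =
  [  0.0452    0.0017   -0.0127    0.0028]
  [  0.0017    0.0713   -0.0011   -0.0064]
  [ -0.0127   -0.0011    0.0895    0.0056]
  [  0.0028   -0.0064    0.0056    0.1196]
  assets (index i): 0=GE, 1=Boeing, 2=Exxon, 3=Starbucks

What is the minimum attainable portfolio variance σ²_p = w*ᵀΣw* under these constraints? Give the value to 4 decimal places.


0.0250

g=Σ⁻¹μ = [4.2426  0.4314  1.2128  1.0375]
h=Σ⁻¹𝟙 = [25.1502  14.3541  14.4263  7.8650]
a=μᵀg=0.994629  b=𝟙ᵀg=6.924346  c=𝟙ᵀh=61.795681  D=ac−b²=13.517191
λ₁=(c·0.156−b)/D = (61.795681·0.156−6.924346)/13.517191 = 0.200913
λ₂=(a−b·0.156)/D = (0.994629−6.924346·0.156)/13.517191 = -0.006330
w* = 0.200913·g + -0.006330·h:
  w_0 = 0.200913·4.2426 + -0.006330·25.1502 = 0.6932  (GE)
  w_1 = 0.200913·0.4314 + -0.006330·14.3541 = -0.0042  (Boeing)
  w_2 = 0.200913·1.2128 + -0.006330·14.4263 = 0.1523  (Exxon)
  w_3 = 0.200913·1.0375 + -0.006330·7.8650 = 0.1587  (Starbucks)
Σw_i=1.0000  μᵀw=0.1560
σ²=wᵀΣw=λ₁·μ_p+λ₂ = 0.200913·0.156 + -0.006330 = 0.025012 ≈ 0.0250


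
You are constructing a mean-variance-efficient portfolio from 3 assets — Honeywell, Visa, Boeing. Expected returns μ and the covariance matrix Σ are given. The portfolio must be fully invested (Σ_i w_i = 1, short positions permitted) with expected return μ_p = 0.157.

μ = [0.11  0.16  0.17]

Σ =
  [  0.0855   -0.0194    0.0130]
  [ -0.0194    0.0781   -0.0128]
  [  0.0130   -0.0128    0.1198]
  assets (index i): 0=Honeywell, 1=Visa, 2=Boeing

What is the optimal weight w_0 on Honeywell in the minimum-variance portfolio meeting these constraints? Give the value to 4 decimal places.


0.1316

p=Σ⁻¹μ = [1.6700  2.7139  1.5278]
q=Σ⁻¹𝟙 = [14.4161  17.8085  8.6856]
a=μᵀp=0.877647  b=𝟙ᵀp=5.911694  c=𝟙ᵀq=40.910250  D=ac−b²=0.956627
λ₁=(c·0.157−b)/D = (40.910250·0.157−5.911694)/0.956627 = 0.534394
λ₂=(a−b·0.157)/D = (0.877647−5.911694·0.157)/0.956627 = -0.052778
w* = 0.534394·p + -0.052778·q:
  w_0 = 0.534394·1.6700 + -0.052778·14.4161 = 0.1316  (Honeywell)
  w_1 = 0.534394·2.7139 + -0.052778·17.8085 = 0.5104  (Visa)
  w_2 = 0.534394·1.5278 + -0.052778·8.6856 = 0.3580  (Boeing)
Σw_i=1.0000  μᵀw=0.1570
σ²=wᵀΣw=λ₁·μ_p+λ₂ = 0.534394·0.157 + -0.052778 = 0.031122 ≈ 0.0311


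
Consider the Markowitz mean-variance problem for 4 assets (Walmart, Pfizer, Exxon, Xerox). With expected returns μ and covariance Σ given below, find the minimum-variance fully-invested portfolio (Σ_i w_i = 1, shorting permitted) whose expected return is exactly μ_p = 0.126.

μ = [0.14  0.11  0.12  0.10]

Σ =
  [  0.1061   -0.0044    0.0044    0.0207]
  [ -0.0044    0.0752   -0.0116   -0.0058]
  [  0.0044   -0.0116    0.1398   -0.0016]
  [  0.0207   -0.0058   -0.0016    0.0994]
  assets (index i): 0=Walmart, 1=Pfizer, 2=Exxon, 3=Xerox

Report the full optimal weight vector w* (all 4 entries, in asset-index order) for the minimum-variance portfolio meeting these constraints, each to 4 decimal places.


0.4643  0.3089  0.2169  0.0099

x=Σ⁻¹μ = [1.1803  1.7502  0.9765  0.8781]
y=Σ⁻¹𝟙 = [7.8860  15.7736  8.3221  9.4725]
a=μᵀx=0.562747  b=𝟙ᵀx=4.785038  c=𝟙ᵀy=41.454191  D=ac−b²=0.431620
λ₁=(c·0.126−b)/D = (41.454191·0.126−4.785038)/0.431620 = 1.015222
λ₂=(a−b·0.126)/D = (0.562747−4.785038·0.126)/0.431620 = -0.093064
w* = 1.015222·x + -0.093064·y:
  w_0 = 1.015222·1.1803 + -0.093064·7.8860 = 0.4643  (Walmart)
  w_1 = 1.015222·1.7502 + -0.093064·15.7736 = 0.3089  (Pfizer)
  w_2 = 1.015222·0.9765 + -0.093064·8.3221 = 0.2169  (Exxon)
  w_3 = 1.015222·0.8781 + -0.093064·9.4725 = 0.0099  (Xerox)
Σw_i=1.0000  μᵀw=0.1260
σ²=wᵀΣw=λ₁·μ_p+λ₂ = 1.015222·0.126 + -0.093064 = 0.034854 ≈ 0.0349


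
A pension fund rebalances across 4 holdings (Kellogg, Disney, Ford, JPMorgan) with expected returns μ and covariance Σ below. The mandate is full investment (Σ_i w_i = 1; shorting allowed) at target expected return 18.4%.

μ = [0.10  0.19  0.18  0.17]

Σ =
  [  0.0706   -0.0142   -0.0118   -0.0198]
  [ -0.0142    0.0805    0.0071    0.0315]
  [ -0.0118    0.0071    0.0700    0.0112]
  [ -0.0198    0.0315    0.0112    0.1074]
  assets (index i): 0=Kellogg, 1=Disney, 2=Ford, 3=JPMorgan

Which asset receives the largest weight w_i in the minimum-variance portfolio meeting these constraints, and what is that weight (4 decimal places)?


Ford (0.4570)

p=Σ⁻¹μ = [2.6086  2.1342  2.6082  1.1659]
q=Σ⁻¹𝟙 = [21.3843  11.6115  15.3940  8.2424]
a=μᵀp=1.334010  b=𝟙ᵀp=8.516736  c=𝟙ᵀq=56.632165  D=ac−b²=3.013070
λ₁=(c·0.184−b)/D = (56.632165·0.184−8.516736)/3.013070 = 0.631775
λ₂=(a−b·0.184)/D = (1.334010−8.516736·0.184)/3.013070 = -0.077353
w* = 0.631775·p + -0.077353·q:
  w_0 = 0.631775·2.6086 + -0.077353·21.3843 = -0.0061  (Kellogg)
  w_1 = 0.631775·2.1342 + -0.077353·11.6115 = 0.4501  (Disney)
  w_2 = 0.631775·2.6082 + -0.077353·15.3940 = 0.4570  (Ford)
  w_3 = 0.631775·1.1659 + -0.077353·8.2424 = 0.0990  (JPMorgan)
Σw_i=1.0000  μᵀw=0.1840
σ²=wᵀΣw=λ₁·μ_p+λ₂ = 0.631775·0.184 + -0.077353 = 0.038894 ≈ 0.0389


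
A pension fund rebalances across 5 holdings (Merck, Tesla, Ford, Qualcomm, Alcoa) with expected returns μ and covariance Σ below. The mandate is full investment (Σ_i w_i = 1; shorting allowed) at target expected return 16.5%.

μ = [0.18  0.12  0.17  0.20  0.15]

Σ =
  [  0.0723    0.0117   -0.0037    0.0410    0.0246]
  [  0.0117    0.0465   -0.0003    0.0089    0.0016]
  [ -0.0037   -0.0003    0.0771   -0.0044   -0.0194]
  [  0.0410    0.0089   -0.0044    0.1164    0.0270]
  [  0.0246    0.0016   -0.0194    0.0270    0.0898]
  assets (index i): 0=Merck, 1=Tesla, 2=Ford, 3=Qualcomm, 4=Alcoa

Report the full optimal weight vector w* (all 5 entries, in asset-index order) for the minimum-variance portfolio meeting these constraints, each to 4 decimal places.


0.1884  0.1533  0.3453  0.1408  0.1723

x=Σ⁻¹μ = [1.2661  2.0628  2.7303  0.8411  1.6237]
y=Σ⁻¹𝟙 = [5.8767  19.1647  16.4792  2.9266  11.8647]
a=μᵀx=1.351364  b=𝟙ᵀx=8.524042  c=𝟙ᵀy=56.311789  D=ac−b²=3.438434
λ₁=(c·0.165−b)/D = (56.311789·0.165−8.524042)/3.438434 = 0.223184
λ₂=(a−b·0.165)/D = (1.351364−8.524042·0.165)/3.438434 = -0.016026
w* = 0.223184·x + -0.016026·y:
  w_0 = 0.223184·1.2661 + -0.016026·5.8767 = 0.1884  (Merck)
  w_1 = 0.223184·2.0628 + -0.016026·19.1647 = 0.1533  (Tesla)
  w_2 = 0.223184·2.7303 + -0.016026·16.4792 = 0.3453  (Ford)
  w_3 = 0.223184·0.8411 + -0.016026·2.9266 = 0.1408  (Qualcomm)
  w_4 = 0.223184·1.6237 + -0.016026·11.8647 = 0.1723  (Alcoa)
Σw_i=1.0000  μᵀw=0.1650
σ²=wᵀΣw=λ₁·μ_p+λ₂ = 0.223184·0.165 + -0.016026 = 0.020800 ≈ 0.0208


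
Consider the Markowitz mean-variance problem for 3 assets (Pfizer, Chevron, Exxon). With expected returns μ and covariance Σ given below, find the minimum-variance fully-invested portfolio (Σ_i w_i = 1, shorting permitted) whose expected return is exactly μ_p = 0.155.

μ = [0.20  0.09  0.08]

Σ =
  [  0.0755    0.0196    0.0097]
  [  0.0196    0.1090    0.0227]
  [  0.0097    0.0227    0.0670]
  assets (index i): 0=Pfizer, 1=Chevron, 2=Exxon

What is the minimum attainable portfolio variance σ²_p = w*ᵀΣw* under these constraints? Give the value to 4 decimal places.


0.0423

u=Σ⁻¹μ = [2.4947  0.2191  0.7586]
v=Σ⁻¹𝟙 = [10.4767  4.8395  11.7690]
a=μᵀu=0.579342  b=𝟙ᵀu=3.472400  c=𝟙ᵀv=27.085087  D=ac−b²=3.633967
λ₁=(c·0.155−b)/D = (27.085087·0.155−3.472400)/3.633967 = 0.199723
λ₂=(a−b·0.155)/D = (0.579342−3.472400·0.155)/3.633967 = 0.011315
w* = 0.199723·u + 0.011315·v:
  w_0 = 0.199723·2.4947 + 0.011315·10.4767 = 0.6168  (Pfizer)
  w_1 = 0.199723·0.2191 + 0.011315·4.8395 = 0.0985  (Chevron)
  w_2 = 0.199723·0.7586 + 0.011315·11.7690 = 0.2847  (Exxon)
Σw_i=1.0000  μᵀw=0.1550
σ²=wᵀΣw=λ₁·μ_p+λ₂ = 0.199723·0.155 + 0.011315 = 0.042273 ≈ 0.0423


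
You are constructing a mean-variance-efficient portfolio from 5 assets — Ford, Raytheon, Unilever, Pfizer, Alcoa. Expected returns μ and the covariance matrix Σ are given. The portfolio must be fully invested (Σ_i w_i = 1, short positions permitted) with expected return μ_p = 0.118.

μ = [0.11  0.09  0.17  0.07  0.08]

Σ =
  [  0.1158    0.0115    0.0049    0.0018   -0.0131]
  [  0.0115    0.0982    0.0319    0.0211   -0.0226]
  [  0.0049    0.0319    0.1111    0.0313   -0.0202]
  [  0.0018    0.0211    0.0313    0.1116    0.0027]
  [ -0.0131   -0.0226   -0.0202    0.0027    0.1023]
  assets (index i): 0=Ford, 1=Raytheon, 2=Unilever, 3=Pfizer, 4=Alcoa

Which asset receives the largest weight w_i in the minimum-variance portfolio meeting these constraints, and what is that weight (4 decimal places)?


Unilever (0.3362)

x=Σ⁻¹μ = [0.9763  0.6016  1.5504  0.0304  1.3453]
y=Σ⁻¹𝟙 = [8.9674  9.0315  7.2679  4.7257  14.2291]
a=μᵀx=0.534850  b=𝟙ᵀx=4.503922  c=𝟙ᵀy=44.221609  D=ac−b²=3.366620
λ₁=(c·0.118−b)/D = (44.221609·0.118−4.503922)/3.366620 = 0.212150
λ₂=(a−b·0.118)/D = (0.534850−4.503922·0.118)/3.366620 = 0.001006
w* = 0.212150·x + 0.001006·y:
  w_0 = 0.212150·0.9763 + 0.001006·8.9674 = 0.2161  (Ford)
  w_1 = 0.212150·0.6016 + 0.001006·9.0315 = 0.1367  (Raytheon)
  w_2 = 0.212150·1.5504 + 0.001006·7.2679 = 0.3362  (Unilever)
  w_3 = 0.212150·0.0304 + 0.001006·4.7257 = 0.0112  (Pfizer)
  w_4 = 0.212150·1.3453 + 0.001006·14.2291 = 0.2997  (Alcoa)
Σw_i=1.0000  μᵀw=0.1180
σ²=wᵀΣw=λ₁·μ_p+λ₂ = 0.212150·0.118 + 0.001006 = 0.026040 ≈ 0.0260


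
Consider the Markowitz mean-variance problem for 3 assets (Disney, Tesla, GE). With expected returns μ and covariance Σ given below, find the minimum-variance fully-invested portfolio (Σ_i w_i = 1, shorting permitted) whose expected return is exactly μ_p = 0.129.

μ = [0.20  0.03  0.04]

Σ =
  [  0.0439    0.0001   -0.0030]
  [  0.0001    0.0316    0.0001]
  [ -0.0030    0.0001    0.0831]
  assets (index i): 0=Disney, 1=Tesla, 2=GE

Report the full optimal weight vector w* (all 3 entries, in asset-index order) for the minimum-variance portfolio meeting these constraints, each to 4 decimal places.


0.5741  0.2851  0.1408

p=Σ⁻¹μ = [4.5978  0.9328  0.6462]
q=Σ⁻¹𝟙 = [23.5852  31.5303  12.8472]
a=μᵀp=0.973400  b=𝟙ᵀp=6.176829  c=𝟙ᵀq=67.962640  D=ac−b²=28.001656
λ₁=(c·0.129−b)/D = (67.962640·0.129−6.176829)/28.001656 = 0.092507
λ₂=(a−b·0.129)/D = (0.973400−6.176829·0.129)/28.001656 = 0.006306
w* = 0.092507·p + 0.006306·q:
  w_0 = 0.092507·4.5978 + 0.006306·23.5852 = 0.5741  (Disney)
  w_1 = 0.092507·0.9328 + 0.006306·31.5303 = 0.2851  (Tesla)
  w_2 = 0.092507·0.6462 + 0.006306·12.8472 = 0.1408  (GE)
Σw_i=1.0000  μᵀw=0.1290
σ²=wᵀΣw=λ₁·μ_p+λ₂ = 0.092507·0.129 + 0.006306 = 0.018240 ≈ 0.0182


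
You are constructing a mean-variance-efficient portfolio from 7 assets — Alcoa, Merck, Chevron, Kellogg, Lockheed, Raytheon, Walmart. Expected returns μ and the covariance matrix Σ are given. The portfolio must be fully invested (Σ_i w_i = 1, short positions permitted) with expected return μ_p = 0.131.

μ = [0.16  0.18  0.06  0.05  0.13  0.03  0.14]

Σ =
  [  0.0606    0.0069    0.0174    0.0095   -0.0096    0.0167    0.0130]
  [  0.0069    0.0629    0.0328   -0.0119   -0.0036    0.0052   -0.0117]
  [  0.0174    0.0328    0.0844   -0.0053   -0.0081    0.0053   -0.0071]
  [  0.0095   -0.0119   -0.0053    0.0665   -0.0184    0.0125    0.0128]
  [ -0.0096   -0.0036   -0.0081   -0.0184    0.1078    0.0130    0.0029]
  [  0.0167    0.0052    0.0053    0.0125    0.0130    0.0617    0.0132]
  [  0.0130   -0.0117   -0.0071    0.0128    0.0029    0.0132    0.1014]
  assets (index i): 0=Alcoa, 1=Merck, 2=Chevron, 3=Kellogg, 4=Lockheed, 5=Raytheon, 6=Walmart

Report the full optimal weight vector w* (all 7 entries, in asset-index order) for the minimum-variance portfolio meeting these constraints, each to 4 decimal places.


p=Σ⁻¹μ = [2.6180  3.7704  -0.8074  1.5297  1.9065  -1.4751  1.3679]
q=Σ⁻¹𝟙 = [9.3906  17.2065  6.1961  18.9569  13.7844  3.2556  7.8662]
a=μᵀp=1.520713  b=𝟙ᵀp=8.910190  c=𝟙ᵀq=76.656335  D=ac−b²=37.180779
λ₁=(c·0.131−b)/D = (76.656335·0.131−8.910190)/37.180779 = 0.030440
λ₂=(a−b·0.131)/D = (1.520713−8.910190·0.131)/37.180779 = 0.009507
w* = 0.030440·p + 0.009507·q:
  w_0 = 0.030440·2.6180 + 0.009507·9.3906 = 0.1690  (Alcoa)
  w_1 = 0.030440·3.7704 + 0.009507·17.2065 = 0.2784  (Merck)
  w_2 = 0.030440·-0.8074 + 0.009507·6.1961 = 0.0343  (Chevron)
  w_3 = 0.030440·1.5297 + 0.009507·18.9569 = 0.2268  (Kellogg)
  w_4 = 0.030440·1.9065 + 0.009507·13.7844 = 0.1891  (Lockheed)
  w_5 = 0.030440·-1.4751 + 0.009507·3.2556 = -0.0140  (Raytheon)
  w_6 = 0.030440·1.3679 + 0.009507·7.8662 = 0.1164  (Walmart)
Σw_i=1.0000  μᵀw=0.1310
σ²=wᵀΣw=λ₁·μ_p+λ₂ = 0.030440·0.131 + 0.009507 = 0.013495 ≈ 0.0135

0.1690  0.2784  0.0343  0.2268  0.1891  -0.0140  0.1164


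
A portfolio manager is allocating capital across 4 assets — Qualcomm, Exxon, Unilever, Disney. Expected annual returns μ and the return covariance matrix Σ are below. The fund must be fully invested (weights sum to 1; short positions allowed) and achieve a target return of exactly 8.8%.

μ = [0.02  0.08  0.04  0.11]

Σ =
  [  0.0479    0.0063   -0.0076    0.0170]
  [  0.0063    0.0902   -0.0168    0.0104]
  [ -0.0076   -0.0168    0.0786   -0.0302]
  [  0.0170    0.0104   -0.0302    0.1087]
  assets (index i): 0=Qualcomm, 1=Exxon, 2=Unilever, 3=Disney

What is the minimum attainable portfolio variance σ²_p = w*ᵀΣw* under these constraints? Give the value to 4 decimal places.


g=Σ⁻¹μ = [0.0384  0.9636  1.1975  1.2465]
h=Σ⁻¹𝟙 = [18.7191  12.5009  21.4440  11.0338]
a=μᵀg=0.262863  b=𝟙ᵀg=3.445932  c=𝟙ᵀh=63.697802  D=ac−b²=4.869341
λ₁=(c·0.088−b)/D = (63.697802·0.088−3.445932)/4.869341 = 0.443484
λ₂=(a−b·0.088)/D = (0.262863−3.445932·0.088)/4.869341 = -0.008293
w* = 0.443484·g + -0.008293·h:
  w_0 = 0.443484·0.0384 + -0.008293·18.7191 = -0.1382  (Qualcomm)
  w_1 = 0.443484·0.9636 + -0.008293·12.5009 = 0.3237  (Exxon)
  w_2 = 0.443484·1.1975 + -0.008293·21.4440 = 0.3532  (Unilever)
  w_3 = 0.443484·1.2465 + -0.008293·11.0338 = 0.4613  (Disney)
Σw_i=1.0000  μᵀw=0.0880
σ²=wᵀΣw=λ₁·μ_p+λ₂ = 0.443484·0.088 + -0.008293 = 0.030734 ≈ 0.0307

0.0307


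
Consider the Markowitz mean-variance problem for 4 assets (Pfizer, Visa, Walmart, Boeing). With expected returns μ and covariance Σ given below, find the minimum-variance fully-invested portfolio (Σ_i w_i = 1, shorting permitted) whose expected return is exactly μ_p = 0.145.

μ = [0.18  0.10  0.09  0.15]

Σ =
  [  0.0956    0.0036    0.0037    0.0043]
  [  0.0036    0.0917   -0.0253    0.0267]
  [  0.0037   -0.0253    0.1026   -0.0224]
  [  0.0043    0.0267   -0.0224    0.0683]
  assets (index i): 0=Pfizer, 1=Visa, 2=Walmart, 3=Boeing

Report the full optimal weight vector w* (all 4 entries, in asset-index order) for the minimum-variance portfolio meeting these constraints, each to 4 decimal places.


0.3333  0.0660  0.1950  0.4057

u=Σ⁻¹μ = [1.6928  0.7754  1.5052  2.2801]
v=Σ⁻¹𝟙 = [8.8014  10.3970  15.2749  15.0324]
a=μᵀu=0.859736  b=𝟙ᵀu=6.253551  c=𝟙ᵀv=49.505687  D=ac−b²=3.454932
λ₁=(c·0.145−b)/D = (49.505687·0.145−6.253551)/3.454932 = 0.267668
λ₂=(a−b·0.145)/D = (0.859736−6.253551·0.145)/3.454932 = -0.013612
w* = 0.267668·u + -0.013612·v:
  w_0 = 0.267668·1.6928 + -0.013612·8.8014 = 0.3333  (Pfizer)
  w_1 = 0.267668·0.7754 + -0.013612·10.3970 = 0.0660  (Visa)
  w_2 = 0.267668·1.5052 + -0.013612·15.2749 = 0.1950  (Walmart)
  w_3 = 0.267668·2.2801 + -0.013612·15.0324 = 0.4057  (Boeing)
Σw_i=1.0000  μᵀw=0.1450
σ²=wᵀΣw=λ₁·μ_p+λ₂ = 0.267668·0.145 + -0.013612 = 0.025200 ≈ 0.0252


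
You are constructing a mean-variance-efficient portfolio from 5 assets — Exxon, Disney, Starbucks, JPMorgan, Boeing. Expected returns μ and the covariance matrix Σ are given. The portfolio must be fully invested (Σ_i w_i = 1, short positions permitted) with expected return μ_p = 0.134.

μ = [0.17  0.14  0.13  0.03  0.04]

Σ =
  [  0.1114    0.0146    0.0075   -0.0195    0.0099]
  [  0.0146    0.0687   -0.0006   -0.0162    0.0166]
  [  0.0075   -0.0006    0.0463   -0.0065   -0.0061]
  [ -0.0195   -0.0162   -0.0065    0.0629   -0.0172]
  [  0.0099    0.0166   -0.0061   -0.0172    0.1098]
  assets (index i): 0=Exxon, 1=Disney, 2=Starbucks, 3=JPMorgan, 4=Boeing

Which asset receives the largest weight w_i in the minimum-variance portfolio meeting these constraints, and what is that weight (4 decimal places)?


g=Σ⁻¹μ = [1.3403  2.1230  2.9263  1.8439  0.3739]
h=Σ⁻¹𝟙 = [9.0430  16.8510  25.9569  28.9284  11.7181]
a=μᵀg=0.975768  b=𝟙ᵀg=8.607429  c=𝟙ᵀh=92.497485  D=ac−b²=16.168248
λ₁=(c·0.134−b)/D = (92.497485·0.134−8.607429)/16.168248 = 0.234239
λ₂=(a−b·0.134)/D = (0.975768−8.607429·0.134)/16.168248 = -0.010986
w* = 0.234239·g + -0.010986·h:
  w_0 = 0.234239·1.3403 + -0.010986·9.0430 = 0.2146  (Exxon)
  w_1 = 0.234239·2.1230 + -0.010986·16.8510 = 0.3122  (Disney)
  w_2 = 0.234239·2.9263 + -0.010986·25.9569 = 0.4003  (Starbucks)
  w_3 = 0.234239·1.8439 + -0.010986·28.9284 = 0.1141  (JPMorgan)
  w_4 = 0.234239·0.3739 + -0.010986·11.7181 = -0.0412  (Boeing)
Σw_i=1.0000  μᵀw=0.1340
σ²=wᵀΣw=λ₁·μ_p+λ₂ = 0.234239·0.134 + -0.010986 = 0.020402 ≈ 0.0204

Starbucks (0.4003)


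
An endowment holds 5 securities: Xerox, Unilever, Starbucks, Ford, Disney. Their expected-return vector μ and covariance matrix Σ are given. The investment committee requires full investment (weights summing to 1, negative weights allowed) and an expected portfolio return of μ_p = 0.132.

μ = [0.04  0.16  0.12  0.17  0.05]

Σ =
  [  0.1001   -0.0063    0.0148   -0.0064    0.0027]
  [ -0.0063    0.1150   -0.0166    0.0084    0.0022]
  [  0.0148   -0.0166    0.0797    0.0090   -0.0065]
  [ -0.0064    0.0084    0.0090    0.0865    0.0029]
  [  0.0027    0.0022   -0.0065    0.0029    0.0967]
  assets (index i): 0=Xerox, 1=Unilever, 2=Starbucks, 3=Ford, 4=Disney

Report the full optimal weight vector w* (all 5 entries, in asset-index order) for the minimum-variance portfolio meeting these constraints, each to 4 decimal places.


0.0699  0.2617  0.2818  0.2849  0.1018

x=Σ⁻¹μ = [0.3481  1.5117  1.6119  1.6587  0.5316]
y=Σ⁻¹𝟙 = [9.0747  10.1334  12.7419  9.5728  10.4267]
a=μᵀx=0.757793  b=𝟙ᵀx=5.662054  c=𝟙ᵀy=51.949393  D=ac−b²=7.308015
λ₁=(c·0.132−b)/D = (51.949393·0.132−5.662054)/7.308015 = 0.163556
λ₂=(a−b·0.132)/D = (0.757793−5.662054·0.132)/7.308015 = 0.001423
w* = 0.163556·x + 0.001423·y:
  w_0 = 0.163556·0.3481 + 0.001423·9.0747 = 0.0699  (Xerox)
  w_1 = 0.163556·1.5117 + 0.001423·10.1334 = 0.2617  (Unilever)
  w_2 = 0.163556·1.6119 + 0.001423·12.7419 = 0.2818  (Starbucks)
  w_3 = 0.163556·1.6587 + 0.001423·9.5728 = 0.2849  (Ford)
  w_4 = 0.163556·0.5316 + 0.001423·10.4267 = 0.1018  (Disney)
Σw_i=1.0000  μᵀw=0.1320
σ²=wᵀΣw=λ₁·μ_p+λ₂ = 0.163556·0.132 + 0.001423 = 0.023013 ≈ 0.0230


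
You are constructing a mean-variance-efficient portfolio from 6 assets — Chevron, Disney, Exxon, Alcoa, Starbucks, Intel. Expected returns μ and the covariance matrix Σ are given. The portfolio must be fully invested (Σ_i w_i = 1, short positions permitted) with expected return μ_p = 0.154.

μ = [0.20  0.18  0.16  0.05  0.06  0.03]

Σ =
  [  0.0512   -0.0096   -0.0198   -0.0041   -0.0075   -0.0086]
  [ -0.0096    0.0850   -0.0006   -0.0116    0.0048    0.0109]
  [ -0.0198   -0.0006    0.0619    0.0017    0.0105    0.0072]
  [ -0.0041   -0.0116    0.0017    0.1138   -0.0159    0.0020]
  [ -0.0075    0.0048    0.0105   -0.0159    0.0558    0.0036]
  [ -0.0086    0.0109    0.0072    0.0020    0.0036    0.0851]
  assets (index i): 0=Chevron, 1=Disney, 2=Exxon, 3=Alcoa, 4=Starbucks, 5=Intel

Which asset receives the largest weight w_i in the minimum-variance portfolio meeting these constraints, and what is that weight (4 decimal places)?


p=Σ⁻¹μ = [6.4543  2.9349  4.4331  1.0619  1.1471  0.1803]
q=Σ⁻¹𝟙 = [37.2839  15.5672  23.1498  14.0643  20.5760  10.3652]
a=μᵀp=2.655760  b=𝟙ᵀp=16.211595  c=𝟙ᵀq=121.006506  D=ac−b²=58.548406
λ₁=(c·0.154−b)/D = (121.006506·0.154−16.211595)/58.548406 = 0.041392
λ₂=(a−b·0.154)/D = (2.655760−16.211595·0.154)/58.548406 = 0.002719
w* = 0.041392·p + 0.002719·q:
  w_0 = 0.041392·6.4543 + 0.002719·37.2839 = 0.3685  (Chevron)
  w_1 = 0.041392·2.9349 + 0.002719·15.5672 = 0.1638  (Disney)
  w_2 = 0.041392·4.4331 + 0.002719·23.1498 = 0.2464  (Exxon)
  w_3 = 0.041392·1.0619 + 0.002719·14.0643 = 0.0822  (Alcoa)
  w_4 = 0.041392·1.1471 + 0.002719·20.5760 = 0.1034  (Starbucks)
  w_5 = 0.041392·0.1803 + 0.002719·10.3652 = 0.0356  (Intel)
Σw_i=1.0000  μᵀw=0.1540
σ²=wᵀΣw=λ₁·μ_p+λ₂ = 0.041392·0.154 + 0.002719 = 0.009093 ≈ 0.0091

Chevron (0.3685)


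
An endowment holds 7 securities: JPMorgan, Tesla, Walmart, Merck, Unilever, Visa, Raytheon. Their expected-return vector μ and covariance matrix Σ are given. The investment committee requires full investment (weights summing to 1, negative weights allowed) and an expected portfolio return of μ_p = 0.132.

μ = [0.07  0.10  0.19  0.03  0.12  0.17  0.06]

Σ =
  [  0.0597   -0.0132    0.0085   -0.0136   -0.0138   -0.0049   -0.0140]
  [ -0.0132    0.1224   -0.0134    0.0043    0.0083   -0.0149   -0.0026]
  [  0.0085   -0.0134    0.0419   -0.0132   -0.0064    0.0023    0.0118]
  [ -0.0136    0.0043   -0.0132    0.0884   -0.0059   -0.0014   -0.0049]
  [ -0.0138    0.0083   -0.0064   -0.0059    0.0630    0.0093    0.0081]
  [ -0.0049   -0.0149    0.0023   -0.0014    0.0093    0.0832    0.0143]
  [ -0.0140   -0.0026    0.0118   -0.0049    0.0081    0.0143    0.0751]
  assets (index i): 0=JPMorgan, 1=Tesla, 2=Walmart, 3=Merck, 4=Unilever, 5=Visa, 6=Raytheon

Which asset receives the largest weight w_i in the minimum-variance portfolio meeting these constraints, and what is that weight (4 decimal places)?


x=Σ⁻¹μ = [1.7957  1.6378  5.5196  1.5473  2.5126  2.0766  -0.2423]
y=Σ⁻¹𝟙 = [29.5027  13.8383  28.6690  21.7719  22.2955  11.3141  11.6514]
a=μᵀx=2.024612  b=𝟙ᵀx=14.847230  c=𝟙ᵀy=139.042968  D=ac−b²=61.067802
λ₁=(c·0.132−b)/D = (139.042968·0.132−14.847230)/61.067802 = 0.057419
λ₂=(a−b·0.132)/D = (2.024612−14.847230·0.132)/61.067802 = 0.001061
w* = 0.057419·x + 0.001061·y:
  w_0 = 0.057419·1.7957 + 0.001061·29.5027 = 0.1344  (JPMorgan)
  w_1 = 0.057419·1.6378 + 0.001061·13.8383 = 0.1087  (Tesla)
  w_2 = 0.057419·5.5196 + 0.001061·28.6690 = 0.3473  (Walmart)
  w_3 = 0.057419·1.5473 + 0.001061·21.7719 = 0.1119  (Merck)
  w_4 = 0.057419·2.5126 + 0.001061·22.2955 = 0.1679  (Unilever)
  w_5 = 0.057419·2.0766 + 0.001061·11.3141 = 0.1312  (Visa)
  w_6 = 0.057419·-0.2423 + 0.001061·11.6514 = -0.0016  (Raytheon)
Σw_i=1.0000  μᵀw=0.1320
σ²=wᵀΣw=λ₁·μ_p+λ₂ = 0.057419·0.132 + 0.001061 = 0.008640 ≈ 0.0086

Walmart (0.3473)


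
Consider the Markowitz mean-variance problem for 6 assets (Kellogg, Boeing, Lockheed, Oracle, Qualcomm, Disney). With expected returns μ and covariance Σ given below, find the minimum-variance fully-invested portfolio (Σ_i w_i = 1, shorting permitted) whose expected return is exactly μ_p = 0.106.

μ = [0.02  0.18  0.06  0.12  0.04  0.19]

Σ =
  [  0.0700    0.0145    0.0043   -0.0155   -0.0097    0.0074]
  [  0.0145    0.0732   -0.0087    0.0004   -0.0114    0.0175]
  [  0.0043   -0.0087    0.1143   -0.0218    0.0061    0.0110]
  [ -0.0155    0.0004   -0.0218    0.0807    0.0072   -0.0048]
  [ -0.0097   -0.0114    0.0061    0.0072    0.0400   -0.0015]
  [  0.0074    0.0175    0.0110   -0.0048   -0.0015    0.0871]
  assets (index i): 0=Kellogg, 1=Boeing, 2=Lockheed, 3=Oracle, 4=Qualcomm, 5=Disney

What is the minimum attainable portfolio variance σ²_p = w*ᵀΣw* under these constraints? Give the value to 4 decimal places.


p=Σ⁻¹μ = [0.1371  2.3111  0.7824  1.6969  1.3317  1.7231]
q=Σ⁻¹𝟙 = [17.6180  14.0601  9.9994  16.2441  29.1041  7.2929]
a=μᵀp=1.049955  b=𝟙ᵀp=7.982239  c=𝟙ᵀq=94.318512  D=ac−b²=35.314019
λ₁=(c·0.106−b)/D = (94.318512·0.106−7.982239)/35.314019 = 0.057074
λ₂=(a−b·0.106)/D = (1.049955−7.982239·0.106)/35.314019 = 0.005772
w* = 0.057074·p + 0.005772·q:
  w_0 = 0.057074·0.1371 + 0.005772·17.6180 = 0.1095  (Kellogg)
  w_1 = 0.057074·2.3111 + 0.005772·14.0601 = 0.2131  (Boeing)
  w_2 = 0.057074·0.7824 + 0.005772·9.9994 = 0.1024  (Lockheed)
  w_3 = 0.057074·1.6969 + 0.005772·16.2441 = 0.1906  (Oracle)
  w_4 = 0.057074·1.3317 + 0.005772·29.1041 = 0.2440  (Qualcomm)
  w_5 = 0.057074·1.7231 + 0.005772·7.2929 = 0.1404  (Disney)
Σw_i=1.0000  μᵀw=0.1060
σ²=wᵀΣw=λ₁·μ_p+λ₂ = 0.057074·0.106 + 0.005772 = 0.011822 ≈ 0.0118

0.0118


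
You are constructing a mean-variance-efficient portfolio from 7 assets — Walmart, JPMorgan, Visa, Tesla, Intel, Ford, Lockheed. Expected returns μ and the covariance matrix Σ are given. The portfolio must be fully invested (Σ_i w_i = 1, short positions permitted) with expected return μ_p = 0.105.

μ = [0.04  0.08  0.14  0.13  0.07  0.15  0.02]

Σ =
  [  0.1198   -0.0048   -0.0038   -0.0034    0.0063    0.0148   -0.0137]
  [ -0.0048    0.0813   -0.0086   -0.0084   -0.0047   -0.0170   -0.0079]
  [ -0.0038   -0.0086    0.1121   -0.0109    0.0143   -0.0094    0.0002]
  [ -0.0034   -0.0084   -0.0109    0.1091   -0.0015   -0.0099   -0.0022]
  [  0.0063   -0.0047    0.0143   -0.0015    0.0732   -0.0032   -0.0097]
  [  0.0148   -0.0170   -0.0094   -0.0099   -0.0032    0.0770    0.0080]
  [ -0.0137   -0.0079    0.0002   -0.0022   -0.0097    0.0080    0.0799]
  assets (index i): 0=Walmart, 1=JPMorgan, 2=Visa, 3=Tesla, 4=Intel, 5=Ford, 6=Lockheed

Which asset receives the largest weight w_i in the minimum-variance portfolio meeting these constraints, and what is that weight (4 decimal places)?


g=Σ⁻¹μ = [0.1649  2.0358  1.6993  1.7982  0.9480  2.8065  0.3592]
h=Σ⁻¹𝟙 = [8.8394  21.9121  11.8732  14.5249  15.2858  18.3547  16.5860]
a=μᵀg=1.135650  b=𝟙ᵀg=9.811948  c=𝟙ᵀh=107.375938  D=ac−b²=25.667142
λ₁=(c·0.105−b)/D = (107.375938·0.105−9.811948)/25.667142 = 0.056980
λ₂=(a−b·0.105)/D = (1.135650−9.811948·0.105)/25.667142 = 0.004106
w* = 0.056980·g + 0.004106·h:
  w_0 = 0.056980·0.1649 + 0.004106·8.8394 = 0.0457  (Walmart)
  w_1 = 0.056980·2.0358 + 0.004106·21.9121 = 0.2060  (JPMorgan)
  w_2 = 0.056980·1.6993 + 0.004106·11.8732 = 0.1456  (Visa)
  w_3 = 0.056980·1.7982 + 0.004106·14.5249 = 0.1621  (Tesla)
  w_4 = 0.056980·0.9480 + 0.004106·15.2858 = 0.1168  (Intel)
  w_5 = 0.056980·2.8065 + 0.004106·18.3547 = 0.2353  (Ford)
  w_6 = 0.056980·0.3592 + 0.004106·16.5860 = 0.0886  (Lockheed)
Σw_i=1.0000  μᵀw=0.1050
σ²=wᵀΣw=λ₁·μ_p+λ₂ = 0.056980·0.105 + 0.004106 = 0.010089 ≈ 0.0101

Ford (0.2353)
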